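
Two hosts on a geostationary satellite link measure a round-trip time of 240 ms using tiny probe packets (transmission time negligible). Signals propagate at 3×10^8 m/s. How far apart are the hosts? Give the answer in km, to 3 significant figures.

One-way propagation = RTT/2 = 120 ms.
d = s × t = 300000000 × 0.12 = 36000 km.

36000 km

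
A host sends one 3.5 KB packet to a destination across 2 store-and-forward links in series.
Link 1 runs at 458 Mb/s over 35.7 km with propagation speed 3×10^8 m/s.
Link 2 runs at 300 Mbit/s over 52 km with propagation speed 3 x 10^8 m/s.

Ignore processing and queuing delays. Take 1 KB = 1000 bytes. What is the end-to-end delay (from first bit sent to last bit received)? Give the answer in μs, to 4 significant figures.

446.8 μs

L = 28000 bits.
Transmission delays (L/R per hop): 61.1354, 93.3333 μs; sum = 154.469 μs.
Propagation delays (d/s per hop): 119, 173.333 μs; sum = 292.333 μs.
End-to-end = 446.8 μs.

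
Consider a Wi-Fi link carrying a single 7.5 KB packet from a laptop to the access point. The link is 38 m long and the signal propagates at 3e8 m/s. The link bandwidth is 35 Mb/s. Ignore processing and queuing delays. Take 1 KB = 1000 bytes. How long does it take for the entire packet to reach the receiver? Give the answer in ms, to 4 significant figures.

1.714 ms

L = 60000 bits.
Transmission delay = L/R = 60000 / 35000000 = 1.71429 ms.
Propagation delay = d/s = 38 m / 300000000 m/s = 0.000126667 ms.
Total = 1.714 ms.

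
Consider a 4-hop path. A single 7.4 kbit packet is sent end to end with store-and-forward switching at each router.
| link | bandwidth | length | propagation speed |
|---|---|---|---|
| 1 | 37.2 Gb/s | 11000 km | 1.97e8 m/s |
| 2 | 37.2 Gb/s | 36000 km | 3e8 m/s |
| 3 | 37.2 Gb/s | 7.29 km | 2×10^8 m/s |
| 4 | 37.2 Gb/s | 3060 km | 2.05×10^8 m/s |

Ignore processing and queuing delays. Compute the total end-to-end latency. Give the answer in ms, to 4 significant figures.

190.8 ms

L = 7400 bits.
Transmission delay per hop = L/R = 7400/37200000000 = 0.000198925 ms; 4 hops → 0.000795699 ms.
Propagation delays (d/s per hop): 55.8376, 120, 0.03645, 14.9268 ms; sum = 190.801 ms.
End-to-end = 190.8 ms.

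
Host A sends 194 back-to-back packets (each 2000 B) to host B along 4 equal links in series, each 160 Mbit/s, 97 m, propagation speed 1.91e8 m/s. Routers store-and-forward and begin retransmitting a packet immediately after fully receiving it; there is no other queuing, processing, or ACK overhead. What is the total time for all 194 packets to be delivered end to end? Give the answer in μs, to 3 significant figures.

19700 μs

Per-hop transmission t_tx = L/R = 16000/160000000 = 100 μs.
Per-hop propagation t_prop = 97/191000000 = 0.507853 μs.
Pipeline fill: first packet needs 4·t_tx to clear all hops; remaining 193 packets each add one t_tx.
Total = (4+194-1)·t_tx + 4·t_prop = 197·100 + 4·0.507853 = 19700 μs.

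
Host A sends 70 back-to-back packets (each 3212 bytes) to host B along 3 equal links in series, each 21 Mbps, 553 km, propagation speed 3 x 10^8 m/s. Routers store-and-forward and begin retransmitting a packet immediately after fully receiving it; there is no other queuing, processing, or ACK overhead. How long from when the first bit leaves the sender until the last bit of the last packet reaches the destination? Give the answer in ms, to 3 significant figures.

Per-hop transmission t_tx = L/R = 25696/21000000 = 1.22362 ms.
Per-hop propagation t_prop = 553000/300000000 = 1.84333 ms.
Pipeline fill: first packet needs 3·t_tx to clear all hops; remaining 69 packets each add one t_tx.
Total = (3+70-1)·t_tx + 3·t_prop = 72·1.22362 + 3·1.84333 = 93.6 ms.

93.6 ms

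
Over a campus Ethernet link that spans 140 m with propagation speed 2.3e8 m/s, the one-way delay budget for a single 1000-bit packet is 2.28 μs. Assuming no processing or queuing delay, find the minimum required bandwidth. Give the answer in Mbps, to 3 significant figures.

Propagation delay = 140 / 2.3e+08 = 0.608696 μs.
Transmission budget = 2.28 − 0.608696 = 1.6713 μs.
R ≥ L / t_tx = 1000 bits / 1.6713e-06 s = 598 Mbps.

598 Mbps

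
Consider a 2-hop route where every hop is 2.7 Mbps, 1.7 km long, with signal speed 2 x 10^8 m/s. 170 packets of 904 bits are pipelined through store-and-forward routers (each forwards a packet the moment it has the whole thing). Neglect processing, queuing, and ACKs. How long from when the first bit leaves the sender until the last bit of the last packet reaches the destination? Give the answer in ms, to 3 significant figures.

Per-hop transmission t_tx = L/R = 904/2700000 = 0.334815 ms.
Per-hop propagation t_prop = 1700/200000000 = 0.0085 ms.
Pipeline fill: first packet needs 2·t_tx to clear all hops; remaining 169 packets each add one t_tx.
Total = (2+170-1)·t_tx + 2·t_prop = 171·0.334815 + 2·0.0085 = 57.3 ms.

57.3 ms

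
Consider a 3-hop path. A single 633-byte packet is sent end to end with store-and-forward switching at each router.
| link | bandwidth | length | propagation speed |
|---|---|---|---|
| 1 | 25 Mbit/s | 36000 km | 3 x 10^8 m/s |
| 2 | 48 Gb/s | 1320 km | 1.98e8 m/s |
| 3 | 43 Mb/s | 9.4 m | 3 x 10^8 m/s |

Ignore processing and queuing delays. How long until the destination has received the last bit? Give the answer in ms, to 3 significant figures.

127 ms

L = 633 × 8 = 5064 bits.
Transmission delays (L/R per hop): 0.20256, 0.0001055, 0.117767 ms; sum = 0.320433 ms.
Propagation delays (d/s per hop): 120, 6.66667, 3.13333e-05 ms; sum = 126.667 ms.
End-to-end = 127 ms.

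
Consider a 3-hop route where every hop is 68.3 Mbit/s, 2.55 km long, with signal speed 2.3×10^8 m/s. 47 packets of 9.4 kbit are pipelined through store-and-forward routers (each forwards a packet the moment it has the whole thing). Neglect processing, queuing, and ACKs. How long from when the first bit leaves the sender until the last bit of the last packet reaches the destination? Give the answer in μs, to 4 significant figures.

Per-hop transmission t_tx = L/R = 9400/68300000 = 137.628 μs.
Per-hop propagation t_prop = 2550/2.3e+08 = 11.087 μs.
Pipeline fill: first packet needs 3·t_tx to clear all hops; remaining 46 packets each add one t_tx.
Total = (3+47-1)·t_tx + 3·t_prop = 49·137.628 + 3·11.087 = 6777 μs.

6777 μs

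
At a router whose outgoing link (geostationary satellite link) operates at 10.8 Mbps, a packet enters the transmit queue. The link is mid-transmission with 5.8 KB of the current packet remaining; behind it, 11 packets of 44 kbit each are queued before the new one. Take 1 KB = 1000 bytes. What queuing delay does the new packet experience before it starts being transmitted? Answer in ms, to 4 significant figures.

Each queued packet: L/R = 44000/10800000 = 4.07407 ms.
11 queued → 44.8148 ms.
Plus remaining 46400 bits of current packet: 4.2963 ms.
Queuing delay = 49.11 ms.

49.11 ms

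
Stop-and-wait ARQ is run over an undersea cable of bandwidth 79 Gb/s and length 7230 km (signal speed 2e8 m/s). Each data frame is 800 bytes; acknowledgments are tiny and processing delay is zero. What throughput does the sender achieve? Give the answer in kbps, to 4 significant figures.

t_tx = L/R = 6400/79000000000 = 8.10127e-08 s.
t_prop = 7230000/200000000 = 0.03615 s; RTT = 0.0723 s.
Cycle = t_tx + RTT = 0.0723001 s.
Throughput = L / cycle = 6400 / 0.0723001 = 88.52 kbps.

88.52 kbps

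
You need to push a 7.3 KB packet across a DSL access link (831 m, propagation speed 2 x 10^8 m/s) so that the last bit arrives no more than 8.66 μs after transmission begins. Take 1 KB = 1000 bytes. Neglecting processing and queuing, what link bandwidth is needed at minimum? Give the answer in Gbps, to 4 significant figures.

12.96 Gbps

L = 58400 bits.
Propagation delay = 831 / 200000000 = 4.155 μs.
Transmission budget = 8.66 − 4.155 = 4.505 μs.
R ≥ L / t_tx = 58400 bits / 4.505e-06 s = 12.96 Gbps.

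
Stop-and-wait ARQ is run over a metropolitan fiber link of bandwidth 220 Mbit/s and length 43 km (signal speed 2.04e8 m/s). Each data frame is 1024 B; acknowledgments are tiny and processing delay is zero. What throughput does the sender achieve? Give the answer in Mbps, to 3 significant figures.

t_tx = L/R = 8192/220000000 = 3.72364e-05 s.
t_prop = 43000/204000000 = 0.000210784 s; RTT = 0.000421569 s.
Cycle = t_tx + RTT = 0.000458805 s.
Throughput = L / cycle = 8192 / 0.000458805 = 17.9 Mbps.

17.9 Mbps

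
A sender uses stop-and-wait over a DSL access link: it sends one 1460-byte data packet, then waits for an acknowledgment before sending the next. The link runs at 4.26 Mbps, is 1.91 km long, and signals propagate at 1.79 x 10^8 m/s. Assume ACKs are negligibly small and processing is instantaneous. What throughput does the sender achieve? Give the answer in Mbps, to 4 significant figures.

t_tx = L/R = 11680/4260000 = 0.00274178 s.
t_prop = 1910/179000000 = 1.06704e-05 s; RTT = 2.13408e-05 s.
Cycle = t_tx + RTT = 0.00276312 s.
Throughput = L / cycle = 11680 / 0.00276312 = 4.227 Mbps.

4.227 Mbps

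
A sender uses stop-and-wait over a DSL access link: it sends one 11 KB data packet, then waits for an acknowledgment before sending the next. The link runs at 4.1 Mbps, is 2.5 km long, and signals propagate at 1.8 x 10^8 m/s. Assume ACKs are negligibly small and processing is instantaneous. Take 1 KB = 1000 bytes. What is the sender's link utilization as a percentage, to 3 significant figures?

99.9 %

t_tx = L/R = 88000/4.1e+06 = 0.0214634 s.
t_prop = 2500/180000000 = 1.38889e-05 s; RTT = 2.77778e-05 s.
Cycle = t_tx + RTT = 0.0214912 s.
Utilization = t_tx / cycle = 0.0214634/0.0214912 = 99.9 %.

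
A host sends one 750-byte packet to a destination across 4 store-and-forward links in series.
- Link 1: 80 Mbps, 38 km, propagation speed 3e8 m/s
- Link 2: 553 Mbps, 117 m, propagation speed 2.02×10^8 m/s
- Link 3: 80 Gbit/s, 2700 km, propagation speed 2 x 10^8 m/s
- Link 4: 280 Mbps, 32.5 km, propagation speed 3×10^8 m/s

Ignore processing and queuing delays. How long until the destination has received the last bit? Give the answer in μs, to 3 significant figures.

L = 750 × 8 = 6000 bits.
Transmission delays (L/R per hop): 75, 10.8499, 0.075, 21.4286 μs; sum = 107.353 μs.
Propagation delays (d/s per hop): 126.667, 0.579208, 13500, 108.333 μs; sum = 13735.6 μs.
End-to-end = 13800 μs.

13800 μs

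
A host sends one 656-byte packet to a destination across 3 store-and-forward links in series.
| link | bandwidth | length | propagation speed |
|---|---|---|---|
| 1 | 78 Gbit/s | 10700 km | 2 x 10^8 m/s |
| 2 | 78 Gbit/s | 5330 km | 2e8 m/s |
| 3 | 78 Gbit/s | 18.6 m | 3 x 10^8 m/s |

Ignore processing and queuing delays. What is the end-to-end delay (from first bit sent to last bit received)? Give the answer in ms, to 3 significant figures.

80.2 ms

L = 656 × 8 = 5248 bits.
Transmission delay per hop = L/R = 5248/78000000000 = 6.72821e-05 ms; 3 hops → 0.000201846 ms.
Propagation delays (d/s per hop): 53.5, 26.65, 6.2e-05 ms; sum = 80.1501 ms.
End-to-end = 80.2 ms.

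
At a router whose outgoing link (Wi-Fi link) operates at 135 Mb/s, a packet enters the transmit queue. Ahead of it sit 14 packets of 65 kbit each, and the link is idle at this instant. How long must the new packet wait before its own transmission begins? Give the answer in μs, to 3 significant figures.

6740 μs

Each queued packet: L/R = 65000/135000000 = 481.481 μs.
14 queued → 6740.74 μs.
Queuing delay = 6740 μs.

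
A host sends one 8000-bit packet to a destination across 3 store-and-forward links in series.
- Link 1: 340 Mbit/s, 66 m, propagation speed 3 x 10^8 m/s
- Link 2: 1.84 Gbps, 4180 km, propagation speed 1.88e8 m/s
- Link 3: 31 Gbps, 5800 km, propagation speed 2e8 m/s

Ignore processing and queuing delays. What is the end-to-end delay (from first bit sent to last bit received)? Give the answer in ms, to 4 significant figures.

51.26 ms

Transmission delays (L/R per hop): 0.0235294, 0.00434783, 0.000258065 ms; sum = 0.0281353 ms.
Propagation delays (d/s per hop): 0.00022, 22.234, 29 ms; sum = 51.2343 ms.
End-to-end = 51.26 ms.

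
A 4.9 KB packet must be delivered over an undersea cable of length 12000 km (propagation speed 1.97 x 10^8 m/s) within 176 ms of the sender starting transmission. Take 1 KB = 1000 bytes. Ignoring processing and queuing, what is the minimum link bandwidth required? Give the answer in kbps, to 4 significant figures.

L = 39200 bits.
Propagation delay = 12000000 / 197000000 = 60.9137 ms.
Transmission budget = 176 − 60.9137 = 115.086 ms.
R ≥ L / t_tx = 39200 bits / 0.115086 s = 340.6 kbps.

340.6 kbps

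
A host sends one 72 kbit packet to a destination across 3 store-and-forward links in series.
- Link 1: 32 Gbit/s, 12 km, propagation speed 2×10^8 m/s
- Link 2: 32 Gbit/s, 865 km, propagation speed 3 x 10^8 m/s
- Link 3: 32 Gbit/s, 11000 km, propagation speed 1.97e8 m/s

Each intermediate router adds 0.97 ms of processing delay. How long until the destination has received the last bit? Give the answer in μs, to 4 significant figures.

60730 μs

L = 72000 bits.
Transmission delay per hop = L/R = 72000/32000000000 = 2.25 μs; 3 hops → 6.75 μs.
Propagation delays (d/s per hop): 60, 2883.33, 55837.6 μs; sum = 58780.9 μs.
Processing at 2 router(s): 2 × 0.97 ms = 1940 μs.
End-to-end = 60730 μs.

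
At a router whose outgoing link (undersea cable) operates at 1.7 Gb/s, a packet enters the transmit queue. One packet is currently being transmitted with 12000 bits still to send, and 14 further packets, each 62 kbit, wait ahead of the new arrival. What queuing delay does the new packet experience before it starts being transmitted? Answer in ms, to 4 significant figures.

Each queued packet: L/R = 62000/1700000000 = 0.0364706 ms.
14 queued → 0.510588 ms.
Plus remaining 12000 bits of current packet: 0.00705882 ms.
Queuing delay = 0.5176 ms.

0.5176 ms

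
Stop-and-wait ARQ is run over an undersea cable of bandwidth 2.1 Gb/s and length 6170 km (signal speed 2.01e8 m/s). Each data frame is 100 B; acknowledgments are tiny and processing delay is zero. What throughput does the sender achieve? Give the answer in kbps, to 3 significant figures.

13.0 kbps

t_tx = L/R = 800/2100000000 = 3.80952e-07 s.
t_prop = 6170000/2.01e+08 = 0.0306965 s; RTT = 0.061393 s.
Cycle = t_tx + RTT = 0.0613934 s.
Throughput = L / cycle = 800 / 0.0613934 = 13.0 kbps.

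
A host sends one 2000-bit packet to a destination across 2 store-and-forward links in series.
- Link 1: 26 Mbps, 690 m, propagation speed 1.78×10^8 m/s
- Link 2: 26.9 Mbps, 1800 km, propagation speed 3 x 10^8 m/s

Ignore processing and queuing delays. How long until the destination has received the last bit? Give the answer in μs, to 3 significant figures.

Transmission delays (L/R per hop): 76.9231, 74.3494 μs; sum = 151.273 μs.
Propagation delays (d/s per hop): 3.8764, 6000 μs; sum = 6003.88 μs.
End-to-end = 6160 μs.

6160 μs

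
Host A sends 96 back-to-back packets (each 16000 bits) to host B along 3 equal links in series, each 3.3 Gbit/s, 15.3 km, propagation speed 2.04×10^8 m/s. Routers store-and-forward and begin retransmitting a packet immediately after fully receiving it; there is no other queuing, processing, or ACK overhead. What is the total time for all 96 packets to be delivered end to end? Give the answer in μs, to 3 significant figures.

Per-hop transmission t_tx = L/R = 16000/3300000000 = 4.84848 μs.
Per-hop propagation t_prop = 15300/204000000 = 75 μs.
Pipeline fill: first packet needs 3·t_tx to clear all hops; remaining 95 packets each add one t_tx.
Total = (3+96-1)·t_tx + 3·t_prop = 98·4.84848 + 3·75 = 700 μs.

700 μs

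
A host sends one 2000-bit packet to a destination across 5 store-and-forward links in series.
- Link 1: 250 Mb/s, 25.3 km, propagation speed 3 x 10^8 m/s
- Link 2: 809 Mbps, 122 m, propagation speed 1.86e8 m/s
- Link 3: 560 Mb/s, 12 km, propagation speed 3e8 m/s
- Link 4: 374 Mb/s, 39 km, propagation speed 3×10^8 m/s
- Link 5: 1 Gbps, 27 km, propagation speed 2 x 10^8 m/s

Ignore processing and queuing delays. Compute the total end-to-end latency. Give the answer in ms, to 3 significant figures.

Transmission delays (L/R per hop): 0.008, 0.00247219, 0.00357143, 0.00534759, 0.002 ms; sum = 0.0213912 ms.
Propagation delays (d/s per hop): 0.0843333, 0.000655914, 0.04, 0.13, 0.135 ms; sum = 0.389989 ms.
End-to-end = 0.411 ms.

0.411 ms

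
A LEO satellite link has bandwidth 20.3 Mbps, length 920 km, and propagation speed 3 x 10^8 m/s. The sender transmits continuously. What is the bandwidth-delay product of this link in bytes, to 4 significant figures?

Propagation delay = 920000 / 300000000 = 0.00306667 s.
BDP = R × t_prop = 20300000 × 0.00306667 = 62253.3 bits.
In bytes: 62253.3/8 = 7782 bytes.

7782 bytes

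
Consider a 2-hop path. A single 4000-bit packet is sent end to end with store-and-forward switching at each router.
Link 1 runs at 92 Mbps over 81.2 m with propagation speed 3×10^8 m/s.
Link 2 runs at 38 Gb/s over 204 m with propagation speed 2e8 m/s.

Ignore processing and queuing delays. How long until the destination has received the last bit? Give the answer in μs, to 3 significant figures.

44.9 μs

Transmission delays (L/R per hop): 43.4783, 0.105263 μs; sum = 43.5835 μs.
Propagation delays (d/s per hop): 0.270667, 1.02 μs; sum = 1.29067 μs.
End-to-end = 44.9 μs.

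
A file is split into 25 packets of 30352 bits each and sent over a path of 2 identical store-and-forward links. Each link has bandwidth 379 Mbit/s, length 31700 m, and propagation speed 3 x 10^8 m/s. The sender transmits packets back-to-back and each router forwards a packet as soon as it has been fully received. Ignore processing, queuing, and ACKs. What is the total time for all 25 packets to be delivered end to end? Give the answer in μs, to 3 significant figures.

2290 μs

Per-hop transmission t_tx = L/R = 30352/379000000 = 80.0844 μs.
Per-hop propagation t_prop = 31700/300000000 = 105.667 μs.
Pipeline fill: first packet needs 2·t_tx to clear all hops; remaining 24 packets each add one t_tx.
Total = (2+25-1)·t_tx + 2·t_prop = 26·80.0844 + 2·105.667 = 2290 μs.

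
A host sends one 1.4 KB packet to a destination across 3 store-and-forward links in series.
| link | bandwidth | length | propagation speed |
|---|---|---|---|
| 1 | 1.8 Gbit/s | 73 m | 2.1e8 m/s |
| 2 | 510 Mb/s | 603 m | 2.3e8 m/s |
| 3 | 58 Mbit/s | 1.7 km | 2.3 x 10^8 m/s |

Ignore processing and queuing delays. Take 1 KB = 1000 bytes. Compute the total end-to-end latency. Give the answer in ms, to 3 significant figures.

0.232 ms

L = 11200 bits.
Transmission delays (L/R per hop): 0.00622222, 0.0219608, 0.193103 ms; sum = 0.221286 ms.
Propagation delays (d/s per hop): 0.000347619, 0.00262174, 0.0073913 ms; sum = 0.0103607 ms.
End-to-end = 0.232 ms.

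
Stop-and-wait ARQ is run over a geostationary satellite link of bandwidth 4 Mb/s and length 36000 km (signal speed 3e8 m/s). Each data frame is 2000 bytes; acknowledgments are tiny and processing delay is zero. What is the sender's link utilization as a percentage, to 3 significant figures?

1.64 %

t_tx = L/R = 16000/4000000 = 0.004 s.
t_prop = 36000000/300000000 = 0.12 s; RTT = 0.24 s.
Cycle = t_tx + RTT = 0.244 s.
Utilization = t_tx / cycle = 0.004/0.244 = 1.64 %.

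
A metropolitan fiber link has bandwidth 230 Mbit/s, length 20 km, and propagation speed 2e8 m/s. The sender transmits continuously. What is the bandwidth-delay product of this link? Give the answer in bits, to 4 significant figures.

23000 bits

Propagation delay = 20000 / 200000000 = 0.0001 s.
BDP = R × t_prop = 230000000 × 0.0001 = 23000 bits.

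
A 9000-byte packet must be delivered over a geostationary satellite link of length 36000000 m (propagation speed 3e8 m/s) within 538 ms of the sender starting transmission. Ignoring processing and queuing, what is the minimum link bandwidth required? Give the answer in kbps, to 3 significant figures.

L = 72000 bits.
Propagation delay = 36000000 / 300000000 = 120 ms.
Transmission budget = 538 − 120 = 418 ms.
R ≥ L / t_tx = 72000 bits / 0.418 s = 172 kbps.

172 kbps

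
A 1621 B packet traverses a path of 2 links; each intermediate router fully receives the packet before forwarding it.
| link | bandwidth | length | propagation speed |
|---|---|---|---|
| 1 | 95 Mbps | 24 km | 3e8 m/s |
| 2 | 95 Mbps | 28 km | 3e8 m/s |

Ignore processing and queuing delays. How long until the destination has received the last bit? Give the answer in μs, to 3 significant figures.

L = 1621 × 8 = 12968 bits.
Transmission delay per hop = L/R = 12968/95000000 = 136.505 μs; 2 hops → 273.011 μs.
Propagation delays (d/s per hop): 80, 93.3333 μs; sum = 173.333 μs.
End-to-end = 446 μs.

446 μs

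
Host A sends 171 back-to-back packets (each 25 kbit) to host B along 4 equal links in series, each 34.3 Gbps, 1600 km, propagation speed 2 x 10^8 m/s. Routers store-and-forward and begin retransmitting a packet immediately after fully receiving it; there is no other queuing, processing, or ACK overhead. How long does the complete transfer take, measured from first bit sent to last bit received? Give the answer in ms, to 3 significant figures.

32.1 ms

Per-hop transmission t_tx = L/R = 25000/3.43e+10 = 0.000728863 ms.
Per-hop propagation t_prop = 1600000/200000000 = 8 ms.
Pipeline fill: first packet needs 4·t_tx to clear all hops; remaining 170 packets each add one t_tx.
Total = (4+171-1)·t_tx + 4·t_prop = 174·0.000728863 + 4·8 = 32.1 ms.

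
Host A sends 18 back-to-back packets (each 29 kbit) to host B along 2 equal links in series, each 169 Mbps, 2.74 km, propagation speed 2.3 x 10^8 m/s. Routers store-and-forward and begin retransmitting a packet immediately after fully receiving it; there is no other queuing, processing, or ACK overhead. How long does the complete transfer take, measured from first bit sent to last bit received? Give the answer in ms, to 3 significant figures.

3.28 ms

Per-hop transmission t_tx = L/R = 29000/169000000 = 0.171598 ms.
Per-hop propagation t_prop = 2740/2.3e+08 = 0.011913 ms.
Pipeline fill: first packet needs 2·t_tx to clear all hops; remaining 17 packets each add one t_tx.
Total = (2+18-1)·t_tx + 2·t_prop = 19·0.171598 + 2·0.011913 = 3.28 ms.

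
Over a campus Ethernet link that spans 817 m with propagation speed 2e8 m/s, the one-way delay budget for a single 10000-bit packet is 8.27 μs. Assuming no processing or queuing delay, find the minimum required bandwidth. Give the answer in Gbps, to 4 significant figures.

Propagation delay = 817 / 200000000 = 4.085 μs.
Transmission budget = 8.27 − 4.085 = 4.185 μs.
R ≥ L / t_tx = 10000 bits / 4.185e-06 s = 2.389 Gbps.

2.389 Gbps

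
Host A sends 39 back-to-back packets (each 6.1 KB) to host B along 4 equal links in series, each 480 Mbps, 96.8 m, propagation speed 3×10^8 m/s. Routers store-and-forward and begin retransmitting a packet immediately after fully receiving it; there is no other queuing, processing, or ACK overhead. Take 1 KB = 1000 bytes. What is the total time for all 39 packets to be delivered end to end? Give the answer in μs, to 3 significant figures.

4270 μs

Per-hop transmission t_tx = L/R = 48800/480000000 = 101.667 μs.
Per-hop propagation t_prop = 96.8/300000000 = 0.322667 μs.
Pipeline fill: first packet needs 4·t_tx to clear all hops; remaining 38 packets each add one t_tx.
Total = (4+39-1)·t_tx + 4·t_prop = 42·101.667 + 4·0.322667 = 4270 μs.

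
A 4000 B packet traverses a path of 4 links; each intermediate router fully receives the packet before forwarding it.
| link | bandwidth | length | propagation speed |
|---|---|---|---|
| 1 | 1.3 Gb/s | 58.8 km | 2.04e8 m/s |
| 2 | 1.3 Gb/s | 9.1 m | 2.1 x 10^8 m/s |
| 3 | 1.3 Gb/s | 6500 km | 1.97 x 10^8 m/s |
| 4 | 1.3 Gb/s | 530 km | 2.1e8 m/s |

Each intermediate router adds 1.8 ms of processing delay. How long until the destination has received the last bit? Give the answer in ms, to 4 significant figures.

L = 4000 × 8 = 32000 bits.
Transmission delay per hop = L/R = 32000/1300000000 = 0.0246154 ms; 4 hops → 0.0984615 ms.
Propagation delays (d/s per hop): 0.288235, 4.33333e-05, 32.9949, 2.52381 ms; sum = 35.807 ms.
Processing at 3 router(s): 3 × 1.8 ms = 5.4 ms.
End-to-end = 41.31 ms.

41.31 ms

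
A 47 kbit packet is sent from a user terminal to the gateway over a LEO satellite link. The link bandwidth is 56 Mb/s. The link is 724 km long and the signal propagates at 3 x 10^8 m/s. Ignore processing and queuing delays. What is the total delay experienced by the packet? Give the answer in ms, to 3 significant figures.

L = 47000 bits.
Transmission delay = L/R = 47000 / 56000000 = 0.839286 ms.
Propagation delay = d/s = 724000 m / 300000000 m/s = 2.41333 ms.
Total = 3.25 ms.

3.25 ms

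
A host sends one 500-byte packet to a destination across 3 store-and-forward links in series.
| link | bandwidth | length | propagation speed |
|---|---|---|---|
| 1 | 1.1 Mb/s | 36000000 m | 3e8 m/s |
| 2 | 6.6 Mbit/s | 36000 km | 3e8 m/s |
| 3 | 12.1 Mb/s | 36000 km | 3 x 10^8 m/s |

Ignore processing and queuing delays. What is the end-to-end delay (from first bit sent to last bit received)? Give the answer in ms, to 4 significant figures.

364.6 ms

L = 500 × 8 = 4000 bits.
Transmission delays (L/R per hop): 3.63636, 0.606061, 0.330579 ms; sum = 4.573 ms.
Propagation delays (d/s per hop): 120, 120, 120 ms; sum = 360 ms.
End-to-end = 364.6 ms.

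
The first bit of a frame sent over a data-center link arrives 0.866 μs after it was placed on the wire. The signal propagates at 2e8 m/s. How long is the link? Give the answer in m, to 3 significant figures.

d = s × t_prop = 200000000 × 8.66e-07 = 173 m.

173 m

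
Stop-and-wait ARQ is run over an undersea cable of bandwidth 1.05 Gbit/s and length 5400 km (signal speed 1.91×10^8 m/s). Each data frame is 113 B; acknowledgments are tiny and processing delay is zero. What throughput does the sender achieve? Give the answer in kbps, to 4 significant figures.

15.99 kbps

t_tx = L/R = 904/1050000000 = 8.60952e-07 s.
t_prop = 5400000/191000000 = 0.0282723 s; RTT = 0.0565445 s.
Cycle = t_tx + RTT = 0.0565454 s.
Throughput = L / cycle = 904 / 0.0565454 = 15.99 kbps.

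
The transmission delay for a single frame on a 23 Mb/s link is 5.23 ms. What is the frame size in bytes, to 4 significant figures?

L = R × t_tx = 23000000 b/s × 0.00523 s = 120290 bits.
In bytes: 120290 / 8 = 15040 bytes.

15040 bytes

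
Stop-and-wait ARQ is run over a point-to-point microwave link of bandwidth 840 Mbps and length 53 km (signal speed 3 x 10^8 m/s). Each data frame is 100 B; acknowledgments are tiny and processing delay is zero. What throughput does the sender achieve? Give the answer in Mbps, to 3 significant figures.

2.26 Mbps

t_tx = L/R = 800/840000000 = 9.52381e-07 s.
t_prop = 53000/300000000 = 0.000176667 s; RTT = 0.000353333 s.
Cycle = t_tx + RTT = 0.000354286 s.
Throughput = L / cycle = 800 / 0.000354286 = 2.26 Mbps.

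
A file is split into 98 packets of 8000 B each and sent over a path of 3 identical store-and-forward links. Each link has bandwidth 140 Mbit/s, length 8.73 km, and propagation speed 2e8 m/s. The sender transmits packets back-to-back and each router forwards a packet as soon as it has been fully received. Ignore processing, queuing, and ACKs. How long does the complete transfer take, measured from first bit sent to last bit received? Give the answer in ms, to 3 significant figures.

Per-hop transmission t_tx = L/R = 64000/140000000 = 0.457143 ms.
Per-hop propagation t_prop = 8730/200000000 = 0.04365 ms.
Pipeline fill: first packet needs 3·t_tx to clear all hops; remaining 97 packets each add one t_tx.
Total = (3+98-1)·t_tx + 3·t_prop = 100·0.457143 + 3·0.04365 = 45.8 ms.

45.8 ms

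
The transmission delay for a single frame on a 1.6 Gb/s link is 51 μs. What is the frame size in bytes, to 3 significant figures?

L = R × t_tx = 1600000000 b/s × 5.1e-05 s = 81600 bits.
In bytes: 81600 / 8 = 10200 bytes.

10200 bytes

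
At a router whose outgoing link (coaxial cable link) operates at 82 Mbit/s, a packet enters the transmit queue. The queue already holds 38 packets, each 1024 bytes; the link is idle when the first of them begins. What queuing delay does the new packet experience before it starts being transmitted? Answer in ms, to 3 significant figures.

Each queued packet: L/R = 8192/82000000 = 0.0999024 ms.
38 queued → 3.79629 ms.
Queuing delay = 3.80 ms.

3.80 ms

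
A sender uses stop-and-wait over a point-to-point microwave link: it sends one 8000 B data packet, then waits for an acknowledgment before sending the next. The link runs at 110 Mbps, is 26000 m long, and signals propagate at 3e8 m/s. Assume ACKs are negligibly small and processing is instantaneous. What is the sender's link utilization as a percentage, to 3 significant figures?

77.0 %

t_tx = L/R = 64000/110000000 = 0.000581818 s.
t_prop = 26000/300000000 = 8.66667e-05 s; RTT = 0.000173333 s.
Cycle = t_tx + RTT = 0.000755152 s.
Utilization = t_tx / cycle = 0.000581818/0.000755152 = 77.0 %.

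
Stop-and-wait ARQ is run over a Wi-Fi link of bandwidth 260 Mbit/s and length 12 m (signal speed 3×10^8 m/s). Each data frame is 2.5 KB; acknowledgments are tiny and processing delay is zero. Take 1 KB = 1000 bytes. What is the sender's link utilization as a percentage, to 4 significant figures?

t_tx = L/R = 20000/260000000 = 7.69231e-05 s.
t_prop = 12/300000000 = 4e-08 s; RTT = 8e-08 s.
Cycle = t_tx + RTT = 7.70031e-05 s.
Utilization = t_tx / cycle = 7.69231e-05/7.70031e-05 = 99.90 %.

99.90 %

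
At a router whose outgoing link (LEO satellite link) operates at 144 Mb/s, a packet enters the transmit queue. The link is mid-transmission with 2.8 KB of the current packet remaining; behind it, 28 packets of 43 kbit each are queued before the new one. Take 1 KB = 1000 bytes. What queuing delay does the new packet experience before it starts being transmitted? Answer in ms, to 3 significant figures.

Each queued packet: L/R = 43000/144000000 = 0.298611 ms.
28 queued → 8.36111 ms.
Plus remaining 22400 bits of current packet: 0.155556 ms.
Queuing delay = 8.52 ms.

8.52 ms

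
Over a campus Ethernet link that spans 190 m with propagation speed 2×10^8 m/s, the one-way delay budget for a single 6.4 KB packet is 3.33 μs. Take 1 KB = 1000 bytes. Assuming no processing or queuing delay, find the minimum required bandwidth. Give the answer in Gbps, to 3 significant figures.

L = 51200 bits.
Propagation delay = 190 / 200000000 = 0.95 μs.
Transmission budget = 3.33 − 0.95 = 2.38 μs.
R ≥ L / t_tx = 51200 bits / 2.38e-06 s = 21.5 Gbps.

21.5 Gbps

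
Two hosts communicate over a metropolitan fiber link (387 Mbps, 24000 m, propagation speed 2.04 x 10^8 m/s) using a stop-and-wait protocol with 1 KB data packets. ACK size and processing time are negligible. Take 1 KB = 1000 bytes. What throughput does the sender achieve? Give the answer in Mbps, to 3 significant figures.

t_tx = L/R = 8000/387000000 = 2.06718e-05 s.
t_prop = 24000/204000000 = 0.000117647 s; RTT = 0.000235294 s.
Cycle = t_tx + RTT = 0.000255966 s.
Throughput = L / cycle = 8000 / 0.000255966 = 31.3 Mbps.

31.3 Mbps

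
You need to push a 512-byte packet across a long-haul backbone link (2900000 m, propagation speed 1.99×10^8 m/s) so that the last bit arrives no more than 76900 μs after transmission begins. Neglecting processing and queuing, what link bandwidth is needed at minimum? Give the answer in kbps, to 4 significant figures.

65.72 kbps

L = 4096 bits.
Propagation delay = 2900000 / 199000000 = 14572.9 μs.
Transmission budget = 76900 − 14572.9 = 62327.1 μs.
R ≥ L / t_tx = 4096 bits / 0.0623271 s = 65.72 kbps.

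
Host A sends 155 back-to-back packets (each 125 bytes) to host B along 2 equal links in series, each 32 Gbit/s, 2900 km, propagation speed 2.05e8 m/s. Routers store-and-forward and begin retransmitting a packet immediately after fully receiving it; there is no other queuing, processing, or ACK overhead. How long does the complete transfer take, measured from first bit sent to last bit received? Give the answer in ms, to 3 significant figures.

Per-hop transmission t_tx = L/R = 1000/32000000000 = 3.125e-05 ms.
Per-hop propagation t_prop = 2900000/2.05e+08 = 14.1463 ms.
Pipeline fill: first packet needs 2·t_tx to clear all hops; remaining 154 packets each add one t_tx.
Total = (2+155-1)·t_tx + 2·t_prop = 156·3.125e-05 + 2·14.1463 = 28.3 ms.

28.3 ms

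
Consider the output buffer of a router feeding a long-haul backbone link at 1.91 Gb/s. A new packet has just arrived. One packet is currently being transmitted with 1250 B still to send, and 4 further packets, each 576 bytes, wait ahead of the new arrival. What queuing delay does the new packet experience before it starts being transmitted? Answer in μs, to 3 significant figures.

Each queued packet: L/R = 4608/1910000000 = 2.41257 μs.
4 queued → 9.65026 μs.
Plus remaining 10000 bits of current packet: 5.2356 μs.
Queuing delay = 14.9 μs.

14.9 μs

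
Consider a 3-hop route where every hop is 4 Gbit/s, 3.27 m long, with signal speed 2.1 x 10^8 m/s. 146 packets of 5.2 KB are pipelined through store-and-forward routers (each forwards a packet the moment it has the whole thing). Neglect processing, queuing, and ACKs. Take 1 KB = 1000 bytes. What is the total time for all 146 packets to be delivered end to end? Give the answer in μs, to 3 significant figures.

Per-hop transmission t_tx = L/R = 41600/4000000000 = 10.4 μs.
Per-hop propagation t_prop = 3.27/210000000 = 0.0155714 μs.
Pipeline fill: first packet needs 3·t_tx to clear all hops; remaining 145 packets each add one t_tx.
Total = (3+146-1)·t_tx + 3·t_prop = 148·10.4 + 3·0.0155714 = 1540 μs.

1540 μs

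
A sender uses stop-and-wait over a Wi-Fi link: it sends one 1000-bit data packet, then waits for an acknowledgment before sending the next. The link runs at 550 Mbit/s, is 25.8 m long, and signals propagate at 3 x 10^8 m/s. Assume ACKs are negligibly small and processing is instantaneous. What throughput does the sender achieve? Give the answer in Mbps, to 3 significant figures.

502 Mbps

t_tx = L/R = 1000/550000000 = 1.81818e-06 s.
t_prop = 25.8/300000000 = 8.6e-08 s; RTT = 1.72e-07 s.
Cycle = t_tx + RTT = 1.99018e-06 s.
Throughput = L / cycle = 1000 / 1.99018e-06 = 502 Mbps.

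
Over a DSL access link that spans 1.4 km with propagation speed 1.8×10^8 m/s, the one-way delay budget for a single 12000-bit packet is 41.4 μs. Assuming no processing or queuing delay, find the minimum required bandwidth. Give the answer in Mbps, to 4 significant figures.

356.9 Mbps

Propagation delay = 1400 / 180000000 = 7.77778 μs.
Transmission budget = 41.4 − 7.77778 = 33.6222 μs.
R ≥ L / t_tx = 12000 bits / 3.36222e-05 s = 356.9 Mbps.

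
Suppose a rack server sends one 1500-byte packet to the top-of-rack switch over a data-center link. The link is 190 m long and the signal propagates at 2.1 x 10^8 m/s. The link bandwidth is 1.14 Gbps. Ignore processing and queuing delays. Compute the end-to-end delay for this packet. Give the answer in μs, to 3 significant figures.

L = 1500 × 8 = 12000 bits.
Transmission delay = L/R = 12000 / 1140000000 = 10.5263 μs.
Propagation delay = d/s = 190 m / 210000000 m/s = 0.904762 μs.
Total = 11.4 μs.

11.4 μs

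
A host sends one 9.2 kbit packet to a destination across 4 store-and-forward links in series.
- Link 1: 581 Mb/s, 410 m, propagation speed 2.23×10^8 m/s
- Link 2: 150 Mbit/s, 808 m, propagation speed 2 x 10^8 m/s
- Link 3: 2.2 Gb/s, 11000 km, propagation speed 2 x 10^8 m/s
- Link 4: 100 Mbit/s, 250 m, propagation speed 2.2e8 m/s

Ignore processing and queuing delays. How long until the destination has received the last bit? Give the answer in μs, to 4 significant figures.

55180 μs

L = 9200 bits.
Transmission delays (L/R per hop): 15.8348, 61.3333, 4.18182, 92 μs; sum = 173.35 μs.
Propagation delays (d/s per hop): 1.83857, 4.04, 55000, 1.13636 μs; sum = 55007 μs.
End-to-end = 55180 μs.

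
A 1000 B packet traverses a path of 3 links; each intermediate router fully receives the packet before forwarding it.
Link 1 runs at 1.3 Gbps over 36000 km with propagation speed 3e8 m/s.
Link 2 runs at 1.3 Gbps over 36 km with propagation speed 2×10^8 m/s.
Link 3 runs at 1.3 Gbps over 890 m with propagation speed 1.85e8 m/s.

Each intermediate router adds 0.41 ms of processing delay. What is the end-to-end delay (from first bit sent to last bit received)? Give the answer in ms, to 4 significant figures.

121.0 ms

L = 1000 × 8 = 8000 bits.
Transmission delay per hop = L/R = 8000/1300000000 = 0.00615385 ms; 3 hops → 0.0184615 ms.
Propagation delays (d/s per hop): 120, 0.18, 0.00481081 ms; sum = 120.185 ms.
Processing at 2 router(s): 2 × 0.41 ms = 0.82 ms.
End-to-end = 121.0 ms.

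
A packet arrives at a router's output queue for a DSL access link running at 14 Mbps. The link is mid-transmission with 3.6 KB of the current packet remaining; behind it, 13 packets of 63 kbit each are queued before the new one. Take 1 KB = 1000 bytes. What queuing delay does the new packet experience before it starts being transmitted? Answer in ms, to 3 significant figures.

Each queued packet: L/R = 63000/14000000 = 4.5 ms.
13 queued → 58.5 ms.
Plus remaining 28800 bits of current packet: 2.05714 ms.
Queuing delay = 60.6 ms.

60.6 ms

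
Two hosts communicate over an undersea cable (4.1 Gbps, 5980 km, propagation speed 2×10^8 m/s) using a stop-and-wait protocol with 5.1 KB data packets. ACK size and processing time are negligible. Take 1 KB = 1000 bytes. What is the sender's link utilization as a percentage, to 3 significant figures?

t_tx = L/R = 40800/4.1e+09 = 9.95122e-06 s.
t_prop = 5980000/200000000 = 0.0299 s; RTT = 0.0598 s.
Cycle = t_tx + RTT = 0.05981 s.
Utilization = t_tx / cycle = 9.95122e-06/0.05981 = 0.0166 %.

0.0166 %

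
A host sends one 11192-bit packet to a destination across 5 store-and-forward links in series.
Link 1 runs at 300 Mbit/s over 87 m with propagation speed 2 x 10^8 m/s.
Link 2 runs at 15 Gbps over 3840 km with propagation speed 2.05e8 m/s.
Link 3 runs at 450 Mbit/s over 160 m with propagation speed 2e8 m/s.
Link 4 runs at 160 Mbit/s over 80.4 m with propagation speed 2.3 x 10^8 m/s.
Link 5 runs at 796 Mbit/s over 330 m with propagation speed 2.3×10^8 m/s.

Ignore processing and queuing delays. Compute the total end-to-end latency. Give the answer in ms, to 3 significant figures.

Transmission delays (L/R per hop): 0.0373067, 0.000746133, 0.0248711, 0.06995, 0.0140603 ms; sum = 0.146934 ms.
Propagation delays (d/s per hop): 0.000435, 18.7317, 0.0008, 0.000349565, 0.00143478 ms; sum = 18.7347 ms.
End-to-end = 18.9 ms.

18.9 ms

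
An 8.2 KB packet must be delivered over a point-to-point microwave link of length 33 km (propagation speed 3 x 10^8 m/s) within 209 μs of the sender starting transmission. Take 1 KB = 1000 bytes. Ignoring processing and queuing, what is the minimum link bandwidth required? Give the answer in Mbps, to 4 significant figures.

662.6 Mbps

L = 65600 bits.
Propagation delay = 33000 / 300000000 = 110 μs.
Transmission budget = 209 − 110 = 99 μs.
R ≥ L / t_tx = 65600 bits / 9.9e-05 s = 662.6 Mbps.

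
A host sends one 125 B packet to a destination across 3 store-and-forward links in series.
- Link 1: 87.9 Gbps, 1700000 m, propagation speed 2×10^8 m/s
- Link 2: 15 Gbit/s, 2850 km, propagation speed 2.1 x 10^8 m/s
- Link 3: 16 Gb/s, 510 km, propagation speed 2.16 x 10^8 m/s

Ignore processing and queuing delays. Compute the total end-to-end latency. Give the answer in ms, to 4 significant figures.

24.43 ms

L = 125 × 8 = 1000 bits.
Transmission delays (L/R per hop): 1.13766e-05, 6.66667e-05, 6.25e-05 ms; sum = 0.000140543 ms.
Propagation delays (d/s per hop): 8.5, 13.5714, 2.36111 ms; sum = 24.4325 ms.
End-to-end = 24.43 ms.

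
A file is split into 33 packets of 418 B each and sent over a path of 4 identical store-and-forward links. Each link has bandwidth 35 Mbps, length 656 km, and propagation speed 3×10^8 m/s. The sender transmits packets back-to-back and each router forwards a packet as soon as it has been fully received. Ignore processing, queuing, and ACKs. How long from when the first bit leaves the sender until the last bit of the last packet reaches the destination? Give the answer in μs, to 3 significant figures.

Per-hop transmission t_tx = L/R = 3344/35000000 = 95.5429 μs.
Per-hop propagation t_prop = 656000/300000000 = 2186.67 μs.
Pipeline fill: first packet needs 4·t_tx to clear all hops; remaining 32 packets each add one t_tx.
Total = (4+33-1)·t_tx + 4·t_prop = 36·95.5429 + 4·2186.67 = 12200 μs.

12200 μs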